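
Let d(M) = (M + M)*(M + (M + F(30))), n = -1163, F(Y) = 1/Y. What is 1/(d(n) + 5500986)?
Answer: 15/163667767 ≈ 9.1649e-8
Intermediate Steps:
d(M) = 2*M*(1/30 + 2*M) (d(M) = (M + M)*(M + (M + 1/30)) = (2*M)*(M + (M + 1/30)) = (2*M)*(M + (1/30 + M)) = (2*M)*(1/30 + 2*M) = 2*M*(1/30 + 2*M))
1/(d(n) + 5500986) = 1/((1/15)*(-1163)*(1 + 60*(-1163)) + 5500986) = 1/((1/15)*(-1163)*(1 - 69780) + 5500986) = 1/((1/15)*(-1163)*(-69779) + 5500986) = 1/(81152977/15 + 5500986) = 1/(163667767/15) = 15/163667767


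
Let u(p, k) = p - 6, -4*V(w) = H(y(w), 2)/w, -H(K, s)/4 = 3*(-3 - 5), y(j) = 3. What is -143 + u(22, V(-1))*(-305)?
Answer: -5023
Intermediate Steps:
H(K, s) = 96 (H(K, s) = -12*(-3 - 5) = -12*(-8) = -4*(-24) = 96)
V(w) = -24/w
u(p, k) = -6 + p
-143 + u(22, V(-1))*(-305) = -143 + (-6 + 22)*(-305) = -143 + 16*(-305) = -143 - 4880 = -5023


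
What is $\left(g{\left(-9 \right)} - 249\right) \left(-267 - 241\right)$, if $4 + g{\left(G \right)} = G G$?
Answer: $87376$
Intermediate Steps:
$g{\left(G \right)} = -4 + G^{2}$ ($g{\left(G \right)} = -4 + G G = -4 + G^{2}$)
$\left(g{\left(-9 \right)} - 249\right) \left(-267 - 241\right) = \left(\left(-4 + \left(-9\right)^{2}\right) - 249\right) \left(-267 - 241\right) = \left(\left(-4 + 81\right) - 249\right) \left(-508\right) = \left(77 - 249\right) \left(-508\right) = \left(-172\right) \left(-508\right) = 87376$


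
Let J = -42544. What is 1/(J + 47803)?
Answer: 1/5259 ≈ 0.00019015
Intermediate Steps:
1/(J + 47803) = 1/(-42544 + 47803) = 1/5259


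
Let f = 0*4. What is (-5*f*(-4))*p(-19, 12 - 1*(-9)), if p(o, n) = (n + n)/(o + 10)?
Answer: 0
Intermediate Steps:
f = 0
p(o, n) = 2*n/(10 + o) (p(o, n) = (2*n)/(10 + o) = 2*n/(10 + o))
(-5*f*(-4))*p(-19, 12 - 1*(-9)) = (-5*0*(-4))*(2*(12 - 1*(-9))/(10 - 19)) = (0*(-4))*(2*(12 + 9)/(-9)) = 0*(2*21*(-⅑)) = 0*(-14/3) = 0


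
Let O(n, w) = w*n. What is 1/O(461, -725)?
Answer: -1/334225 ≈ -2.9920e-6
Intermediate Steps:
O(n, w) = n*w
1/O(461, -725) = 1/(461*(-725)) = 1/(-334225) = -1/334225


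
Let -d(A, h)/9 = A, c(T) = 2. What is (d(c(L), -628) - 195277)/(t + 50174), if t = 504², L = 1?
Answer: -39059/60838 ≈ -0.64202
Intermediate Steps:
d(A, h) = -9*A
t = 254016
(d(c(L), -628) - 195277)/(t + 50174) = (-9*2 - 195277)/(254016 + 50174) = (-18 - 195277)/304190 = -195295*1/304190 = -39059/60838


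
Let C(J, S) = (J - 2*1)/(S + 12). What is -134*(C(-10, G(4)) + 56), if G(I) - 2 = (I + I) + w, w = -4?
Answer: -22244/3 ≈ -7414.7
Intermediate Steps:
G(I) = -2 + 2*I (G(I) = 2 + ((I + I) - 4) = 2 + (2*I - 4) = 2 + (-4 + 2*I) = -2 + 2*I)
C(J, S) = (-2 + J)/(12 + S) (C(J, S) = (J - 2)/(12 + S) = (-2 + J)/(12 + S))
-134*(C(-10, G(4)) + 56) = -134*((-2 - 10)/(12 + (-2 + 2*4)) + 56) = -134*(-12/(12 + (-2 + 8)) + 56) = -134*(-12/(12 + 6) + 56) = -134*(-12/18 + 56) = -134*((1/18)*(-12) + 56) = -134*(-⅔ + 56) = -134*166/3 = -22244/3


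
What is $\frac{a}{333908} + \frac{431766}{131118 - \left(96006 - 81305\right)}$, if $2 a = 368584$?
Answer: $\frac{41406210823}{9718141909} \approx 4.2607$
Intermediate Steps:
$a = 184292$ ($a = \frac{1}{2} \cdot 368584 = 184292$)
$\frac{a}{333908} + \frac{431766}{131118 - \left(96006 - 81305\right)} = \frac{184292}{333908} + \frac{431766}{131118 - \left(96006 - 81305\right)} = 184292 \cdot \frac{1}{333908} + \frac{431766}{131118 - \left(96006 - 81305\right)} = \frac{46073}{83477} + \frac{431766}{131118 - 14701} = \frac{46073}{83477} + \frac{431766}{116417} = \frac{41406210823}{9718141909}$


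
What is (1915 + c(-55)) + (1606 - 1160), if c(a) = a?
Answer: 2306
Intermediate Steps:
(1915 + c(-55)) + (1606 - 1160) = (1915 - 55) + (1606 - 1160) = 1860 + 446 = 2306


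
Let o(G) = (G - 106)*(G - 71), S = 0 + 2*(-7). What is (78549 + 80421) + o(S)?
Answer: 169170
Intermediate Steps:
S = -14 (S = 0 - 14 = -14)
o(G) = (-106 + G)*(-71 + G)
(78549 + 80421) + o(S) = (78549 + 80421) + (7526 + (-14)² - 177*(-14)) = 158970 + (7526 + 196 + 2478) = 158970 + 10200 = 169170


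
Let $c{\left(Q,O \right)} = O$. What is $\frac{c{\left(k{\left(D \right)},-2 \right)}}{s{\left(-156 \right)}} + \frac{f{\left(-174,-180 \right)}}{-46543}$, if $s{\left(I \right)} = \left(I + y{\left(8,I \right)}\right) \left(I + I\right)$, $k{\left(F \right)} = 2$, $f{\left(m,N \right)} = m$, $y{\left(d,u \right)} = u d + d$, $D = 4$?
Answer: $\frac{37846481}{10135948368} \approx 0.0037339$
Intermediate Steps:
$y{\left(d,u \right)} = d + d u$ ($y{\left(d,u \right)} = d u + d = d + d u$)
$s{\left(I \right)} = 2 I \left(8 + 9 I\right)$ ($s{\left(I \right)} = \left(I + 8 \left(1 + I\right)\right) \left(I + I\right) = \left(I + \left(8 + 8 I\right)\right) 2 I = \left(8 + 9 I\right) 2 I = 2 I \left(8 + 9 I\right)$)
$\frac{c{\left(k{\left(D \right)},-2 \right)}}{s{\left(-156 \right)}} + \frac{f{\left(-174,-180 \right)}}{-46543} = - \frac{2}{2 \left(-156\right) \left(8 + 9 \left(-156\right)\right)} - \frac{174}{-46543} = - \frac{2}{2 \left(-156\right) \left(8 - 1404\right)} - - \frac{174}{46543} = - \frac{2}{2 \left(-156\right) \left(-1396\right)} + \frac{174}{46543} = - \frac{2}{435552} + \frac{174}{46543} = \left(-2\right) \frac{1}{435552} + \frac{174}{46543} = - \frac{1}{217776} + \frac{174}{46543} = \frac{37846481}{10135948368}$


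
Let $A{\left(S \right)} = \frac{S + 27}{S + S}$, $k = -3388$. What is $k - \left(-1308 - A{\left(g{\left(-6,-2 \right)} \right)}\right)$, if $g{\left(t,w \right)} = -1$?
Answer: $-2093$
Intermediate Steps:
$A{\left(S \right)} = \frac{27 + S}{2 S}$
$k - \left(-1308 - A{\left(g{\left(-6,-2 \right)} \right)}\right) = -3388 - \left(-1308 - \frac{27 - 1}{2 \left(-1\right)}\right) = -3388 - \left(-1308 - \frac{1}{2} \left(-1\right) 26\right) = -3388 - \left(-1308 - -13\right) = -3388 - \left(-1308 + 13\right) = -3388 - -1295 = -3388 + 1295 = -2093$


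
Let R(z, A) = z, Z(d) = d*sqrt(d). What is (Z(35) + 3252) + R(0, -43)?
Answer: 3252 + 35*sqrt(35) ≈ 3459.1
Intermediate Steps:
Z(d) = d**(3/2)
(Z(35) + 3252) + R(0, -43) = (35**(3/2) + 3252) + 0 = (35*sqrt(35) + 3252) + 0 = (3252 + 35*sqrt(35)) + 0 = 3252 + 35*sqrt(35)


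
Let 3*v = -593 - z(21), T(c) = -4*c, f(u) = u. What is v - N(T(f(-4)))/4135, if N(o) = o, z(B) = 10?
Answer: -831151/4135 ≈ -201.00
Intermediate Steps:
v = -201 (v = (-593 - 1*10)/3 = (-593 - 10)/3 = (⅓)*(-603) = -201)
v - N(T(f(-4)))/4135 = -201 - (-4*(-4))/4135 = -201 - 16/4135 = -831151/4135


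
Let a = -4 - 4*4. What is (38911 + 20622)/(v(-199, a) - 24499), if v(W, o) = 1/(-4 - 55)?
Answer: -94931/39066 ≈ -2.4300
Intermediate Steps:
a = -20 (a = -4 - 16 = -20)
v(W, o) = -1/59 (v(W, o) = 1/(-59) = -1/59)
(38911 + 20622)/(v(-199, a) - 24499) = (38911 + 20622)/(-1/59 - 24499) = 59533/(-1445442/59) = 59533*(-59/1445442) = -94931/39066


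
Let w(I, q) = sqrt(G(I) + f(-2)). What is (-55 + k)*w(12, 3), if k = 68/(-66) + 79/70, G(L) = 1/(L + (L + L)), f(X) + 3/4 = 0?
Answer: -126823*I*sqrt(26)/13860 ≈ -46.657*I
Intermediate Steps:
f(X) = -3/4 (f(X) = -3/4 + 0 = -3/4)
G(L) = 1/(3*L) (G(L) = 1/(L + 2*L) = 1/(3*L))
k = 227/2310 (k = 68*(-1/66) + 79*(1/70) = -34/33 + 79/70 = 227/2310 ≈ 0.098268)
w(I, q) = sqrt(-3/4 + 1/(3*I)) (w(I, q) = sqrt(1/(3*I) - 3/4) = sqrt(-3/4 + 1/(3*I)))
(-55 + k)*w(12, 3) = (-55 + 227/2310)*(sqrt(-27 + 12/12)/6) = -126823*sqrt(-27 + 12*(1/12))/13860 = -126823*sqrt(-27 + 1)/13860 = -126823*sqrt(-26)/13860 = -126823*I*sqrt(26)/13860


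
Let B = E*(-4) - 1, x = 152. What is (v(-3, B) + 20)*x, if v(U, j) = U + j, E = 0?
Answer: 2432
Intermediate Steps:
B = -1 (B = 0*(-4) - 1 = 0 - 1 = -1)
(v(-3, B) + 20)*x = ((-3 - 1) + 20)*152 = (-4 + 20)*152 = 16*152 = 2432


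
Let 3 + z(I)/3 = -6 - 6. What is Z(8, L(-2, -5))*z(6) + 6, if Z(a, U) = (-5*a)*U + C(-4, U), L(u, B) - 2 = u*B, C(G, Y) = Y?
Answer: 21066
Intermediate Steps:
z(I) = -45 (z(I) = -9 + 3*(-6 - 6) = -9 + 3*(-12) = -9 - 36 = -45)
L(u, B) = 2 + B*u (L(u, B) = 2 + u*B = 2 + B*u)
Z(a, U) = U - 5*U*a (Z(a, U) = (-5*a)*U + U = -5*U*a + U = U - 5*U*a)
Z(8, L(-2, -5))*z(6) + 6 = ((2 - 5*(-2))*(1 - 5*8))*(-45) + 6 = ((2 + 10)*(1 - 40))*(-45) + 6 = (12*(-39))*(-45) + 6 = -468*(-45) + 6 = 21060 + 6 = 21066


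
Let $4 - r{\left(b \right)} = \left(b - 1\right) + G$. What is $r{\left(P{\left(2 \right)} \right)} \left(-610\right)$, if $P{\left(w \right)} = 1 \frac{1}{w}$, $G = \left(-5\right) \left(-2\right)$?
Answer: $3355$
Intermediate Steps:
$G = 10$
$P{\left(w \right)} = \frac{1}{w}$
$r{\left(b \right)} = -5 - b$ ($r{\left(b \right)} = 4 - \left(\left(b - 1\right) + 10\right) = 4 - \left(\left(-1 + b\right) + 10\right) = 4 - \left(9 + b\right) = -5 - b$)
$r{\left(P{\left(2 \right)} \right)} \left(-610\right) = \left(-5 - \frac{1}{2}\right) \left(-610\right) = \left(- \frac{11}{2}\right) \left(-610\right) = 3355$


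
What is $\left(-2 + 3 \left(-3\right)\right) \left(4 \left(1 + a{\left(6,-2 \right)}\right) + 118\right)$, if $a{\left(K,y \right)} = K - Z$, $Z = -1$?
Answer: $-1650$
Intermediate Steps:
$a{\left(K,y \right)} = 1 + K$ ($a{\left(K,y \right)} = K - -1 = K + 1 = 1 + K$)
$\left(-2 + 3 \left(-3\right)\right) \left(4 \left(1 + a{\left(6,-2 \right)}\right) + 118\right) = \left(-2 + 3 \left(-3\right)\right) \left(4 \left(1 + \left(1 + 6\right)\right) + 118\right) = \left(-2 - 9\right) \left(4 \left(1 + 7\right) + 118\right) = - 11 \left(4 \cdot 8 + 118\right) = - 11 \left(32 + 118\right) = \left(-11\right) 150 = -1650$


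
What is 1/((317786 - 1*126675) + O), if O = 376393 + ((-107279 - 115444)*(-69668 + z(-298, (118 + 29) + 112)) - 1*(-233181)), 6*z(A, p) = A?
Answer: 1/15528528558 ≈ 6.4398e-11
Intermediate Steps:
z(A, p) = A/6
O = 15528337447 (O = 376393 + ((-107279 - 115444)*(-69668 + (⅙)*(-298)) - 1*(-233181)) = 376393 + (-222723*(-69668 - 149/3) + 233181) = 376393 + (-222723*(-209153/3) + 233181) = 376393 + (15527727873 + 233181) = 376393 + 15527961054 = 15528337447)
1/((317786 - 1*126675) + O) = 1/((317786 - 1*126675) + 15528337447) = 1/((317786 - 126675) + 15528337447) = 1/(191111 + 15528337447) = 1/15528528558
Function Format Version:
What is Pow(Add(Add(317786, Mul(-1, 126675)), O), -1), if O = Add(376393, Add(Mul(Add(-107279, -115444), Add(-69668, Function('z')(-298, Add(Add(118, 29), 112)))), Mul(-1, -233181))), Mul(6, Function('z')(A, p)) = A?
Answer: Rational(1, 15528528558) ≈ 6.4398e-11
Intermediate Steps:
Function('z')(A, p) = Mul(Rational(1, 6), A)
O = 15528337447 (O = Add(376393, Add(Mul(Add(-107279, -115444), Add(-69668, Mul(Rational(1, 6), -298))), Mul(-1, -233181))) = Add(376393, Add(Mul(-222723, Add(-69668, Rational(-149, 3))), 233181)) = Add(376393, Add(Mul(-222723, Rational(-209153, 3)), 233181)) = Add(376393, Add(15527727873, 233181)) = Add(376393, 15527961054) = 15528337447)
Pow(Add(Add(317786, Mul(-1, 126675)), O), -1) = Pow(Add(Add(317786, Mul(-1, 126675)), 15528337447), -1) = Pow(Add(Add(317786, -126675), 15528337447), -1) = Pow(Add(191111, 15528337447), -1) = Pow(15528528558, -1) = Rational(1, 15528528558)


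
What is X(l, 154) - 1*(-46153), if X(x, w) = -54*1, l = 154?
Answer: 46099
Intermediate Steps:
X(x, w) = -54
X(l, 154) - 1*(-46153) = -54 - 1*(-46153) = -54 + 46153 = 46099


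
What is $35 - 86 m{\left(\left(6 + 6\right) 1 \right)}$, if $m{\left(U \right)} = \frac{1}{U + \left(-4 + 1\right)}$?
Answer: $\frac{229}{9} \approx 25.444$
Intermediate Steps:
$m{\left(U \right)} = \frac{1}{-3 + U}$ ($m{\left(U \right)} = \frac{1}{U - 3} = \frac{1}{-3 + U}$)
$35 - 86 m{\left(\left(6 + 6\right) 1 \right)} = 35 - \frac{86}{-3 + \left(6 + 6\right) 1} = 35 - \frac{86}{-3 + 12 \cdot 1} = 35 - \frac{86}{-3 + 12} = 35 - \frac{86}{9} = \frac{229}{9}$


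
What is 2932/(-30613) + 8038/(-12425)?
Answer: -282497394/380366525 ≈ -0.74270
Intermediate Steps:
2932/(-30613) + 8038/(-12425) = 2932*(-1/30613) + 8038*(-1/12425) = -2932/30613 - 8038/12425 = -282497394/380366525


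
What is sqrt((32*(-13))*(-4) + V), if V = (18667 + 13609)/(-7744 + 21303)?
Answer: 2*sqrt(76589543667)/13559 ≈ 40.821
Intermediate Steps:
V = 32276/13559 ≈ 2.3804
sqrt((32*(-13))*(-4) + V) = sqrt((32*(-13))*(-4) + 32276/13559) = sqrt(-416*(-4) + 32276/13559) = sqrt(1664 + 32276/13559) = sqrt(22594452/13559) = 2*sqrt(76589543667)/13559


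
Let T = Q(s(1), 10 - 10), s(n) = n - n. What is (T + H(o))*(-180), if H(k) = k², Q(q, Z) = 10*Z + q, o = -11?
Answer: -21780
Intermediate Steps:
s(n) = 0
Q(q, Z) = q + 10*Z
T = 0 (T = 0 + 10*(10 - 10) = 0 + 10*0 = 0 + 0 = 0)
(T + H(o))*(-180) = (0 + (-11)²)*(-180) = (0 + 121)*(-180) = 121*(-180) = -21780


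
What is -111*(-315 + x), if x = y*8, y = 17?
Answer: 19869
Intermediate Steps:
x = 136 (x = 17*8 = 136)
-111*(-315 + x) = -111*(-315 + 136) = -111*(-179) = 19869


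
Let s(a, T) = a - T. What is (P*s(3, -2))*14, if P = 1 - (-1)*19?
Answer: 1400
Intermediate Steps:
P = 20 (P = 1 - 1*(-19) = 1 + 19 = 20)
(P*s(3, -2))*14 = (20*(3 - 1*(-2)))*14 = (20*(3 + 2))*14 = (20*5)*14 = 100*14 = 1400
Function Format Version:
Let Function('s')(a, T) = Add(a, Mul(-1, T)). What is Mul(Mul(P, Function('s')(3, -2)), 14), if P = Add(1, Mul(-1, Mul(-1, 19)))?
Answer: 1400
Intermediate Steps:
P = 20 (P = Add(1, Mul(-1, -19)) = Add(1, 19) = 20)
Mul(Mul(P, Function('s')(3, -2)), 14) = Mul(Mul(20, Add(3, Mul(-1, -2))), 14) = Mul(Mul(20, Add(3, 2)), 14) = Mul(Mul(20, 5), 14) = Mul(100, 14) = 1400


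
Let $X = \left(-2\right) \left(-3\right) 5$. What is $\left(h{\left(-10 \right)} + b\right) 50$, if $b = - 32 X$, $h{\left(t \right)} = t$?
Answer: $-48500$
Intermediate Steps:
$X = 30$ ($X = 6 \cdot 5 = 30$)
$b = -960$ ($b = \left(-32\right) 30 = -960$)
$\left(h{\left(-10 \right)} + b\right) 50 = \left(-10 - 960\right) 50 = \left(-970\right) 50 = -48500$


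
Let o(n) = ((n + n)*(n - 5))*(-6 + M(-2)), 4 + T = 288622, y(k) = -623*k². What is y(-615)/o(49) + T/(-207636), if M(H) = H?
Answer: 4812690023/704704 ≈ 6829.4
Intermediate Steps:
T = 288618 (T = -4 + 288622 = 288618)
o(n) = -16*n*(-5 + n) (o(n) = ((n + n)*(n - 5))*(-6 - 2) = ((2*n)*(-5 + n))*(-8) = (2*n*(-5 + n))*(-8) = -16*n*(-5 + n))
y(-615)/o(49) + T/(-207636) = (-623*(-615)²)/((16*49*(5 - 1*49))) + 288618/(-207636) = (-623*378225)/((16*49*(5 - 49))) + 288618*(-1/207636) = -235634175/(16*49*(-44)) - 4373/3146 = -235634175/(-34496) - 4373/3146 = -235634175*(-1/34496) - 4373/3146 = 33662025/4928 - 4373/3146 = 4812690023/704704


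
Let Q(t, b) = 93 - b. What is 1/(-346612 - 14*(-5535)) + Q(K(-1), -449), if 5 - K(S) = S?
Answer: 145864123/269122 ≈ 542.00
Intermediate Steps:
K(S) = 5 - S
1/(-346612 - 14*(-5535)) + Q(K(-1), -449) = 1/(-346612 - 14*(-5535)) + (93 - 1*(-449)) = 1/(-346612 + 77490) + (93 + 449) = 1/(-269122) + 542 = -1/269122 + 542 = 145864123/269122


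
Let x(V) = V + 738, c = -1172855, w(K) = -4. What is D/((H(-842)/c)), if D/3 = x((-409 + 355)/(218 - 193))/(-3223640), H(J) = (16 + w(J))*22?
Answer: 154113147/50657200 ≈ 3.0423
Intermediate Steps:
H(J) = 264 (H(J) = (16 - 4)*22 = 12*22 = 264)
x(V) = 738 + V
D = -1971/2878250 (D = 3*((738 + (-409 + 355)/(218 - 193))/(-3223640)) = 3*((738 - 54/25)*(-1/3223640)) = 3*((18396/25)*(-1/3223640)) = 3*(-657/2878250) = -1971/2878250 ≈ -0.00068479)
D/((H(-842)/c)) = -1971/(2878250*(264/(-1172855))) = -1971/(2878250*(264*(-1/1172855))) = -1971/(2878250*(-264/1172855)) = -1971/2878250*(-1172855/264) = 154113147/50657200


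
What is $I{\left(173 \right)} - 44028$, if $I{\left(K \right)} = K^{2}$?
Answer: $-14099$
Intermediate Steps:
$I{\left(173 \right)} - 44028 = 173^{2} - 44028 = 29929 - 44028 = -14099$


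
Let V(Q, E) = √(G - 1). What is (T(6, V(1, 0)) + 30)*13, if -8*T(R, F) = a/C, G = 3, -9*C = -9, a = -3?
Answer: 3159/8 ≈ 394.88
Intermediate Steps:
C = 1 (C = -⅑*(-9) = 1)
V(Q, E) = √2 (V(Q, E) = √(3 - 1) = √2)
T(R, F) = 3/8 (T(R, F) = -(-3)/(8*1) = -(-3)/8 = -⅛*(-3) = 3/8)
(T(6, V(1, 0)) + 30)*13 = (3/8 + 30)*13 = (243/8)*13 = 3159/8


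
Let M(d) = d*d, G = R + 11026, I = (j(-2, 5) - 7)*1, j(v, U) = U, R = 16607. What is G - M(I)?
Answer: 27629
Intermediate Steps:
I = -2 (I = (5 - 7)*1 = -2*1 = -2)
G = 27633 (G = 16607 + 11026 = 27633)
M(d) = d²
G - M(I) = 27633 - 1*(-2)² = 27633 - 1*4 = 27633 - 4 = 27629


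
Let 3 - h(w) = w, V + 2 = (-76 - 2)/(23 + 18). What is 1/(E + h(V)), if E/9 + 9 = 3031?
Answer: 41/1115401 ≈ 3.6758e-5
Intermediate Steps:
E = 27198 (E = -81 + 9*3031 = -81 + 27279 = 27198)
V = -160/41 (V = -2 + (-76 - 2)/(23 + 18) = -2 - 78/41 = -160/41 ≈ -3.9024)
h(w) = 3 - w
1/(E + h(V)) = 1/(27198 + (3 - 1*(-160/41))) = 1/(27198 + (3 + 160/41)) = 1/(27198 + 283/41) = 1/(1115401/41) = 41/1115401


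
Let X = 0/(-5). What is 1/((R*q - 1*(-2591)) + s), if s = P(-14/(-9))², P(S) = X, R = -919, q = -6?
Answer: 1/8105 ≈ 0.00012338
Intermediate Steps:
X = 0 (X = 0*(-⅕) = 0)
P(S) = 0
s = 0 (s = 0² = 0)
1/((R*q - 1*(-2591)) + s) = 1/((-919*(-6) - 1*(-2591)) + 0) = 1/((5514 + 2591) + 0) = 1/(8105 + 0) = 1/8105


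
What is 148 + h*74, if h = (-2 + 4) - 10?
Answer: -444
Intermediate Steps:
h = -8 (h = 2 - 10 = -8)
148 + h*74 = 148 - 8*74 = 148 - 592 = -444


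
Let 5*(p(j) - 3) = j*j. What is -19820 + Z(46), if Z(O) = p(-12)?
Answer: -98941/5 ≈ -19788.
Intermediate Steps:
p(j) = 3 + j**2/5 (p(j) = 3 + (j*j)/5 = 3 + j**2/5)
Z(O) = 159/5 (Z(O) = 3 + (1/5)*(-12)**2 = 3 + (1/5)*144 = 3 + 144/5 = 159/5)
-19820 + Z(46) = -19820 + 159/5 = -98941/5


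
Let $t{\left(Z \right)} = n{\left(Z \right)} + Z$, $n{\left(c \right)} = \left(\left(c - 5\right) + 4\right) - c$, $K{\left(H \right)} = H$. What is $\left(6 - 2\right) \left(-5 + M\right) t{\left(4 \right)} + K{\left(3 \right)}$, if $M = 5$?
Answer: $3$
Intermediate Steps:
$n{\left(c \right)} = -1$ ($n{\left(c \right)} = \left(\left(-5 + c\right) + 4\right) - c = \left(-1 + c\right) - c = -1$)
$t{\left(Z \right)} = -1 + Z$
$\left(6 - 2\right) \left(-5 + M\right) t{\left(4 \right)} + K{\left(3 \right)} = \left(6 - 2\right) \left(-5 + 5\right) \left(-1 + 4\right) + 3 = 4 \cdot 0 \cdot 3 + 3 = 0 \cdot 3 + 3 = 0 + 3 = 3$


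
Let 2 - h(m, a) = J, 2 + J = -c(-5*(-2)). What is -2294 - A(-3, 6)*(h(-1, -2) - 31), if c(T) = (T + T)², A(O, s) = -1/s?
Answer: -13391/6 ≈ -2231.8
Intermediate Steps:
c(T) = 4*T² (c(T) = (2*T)² = 4*T²)
J = -402 (J = -2 - 4*(-5*(-2))² = -2 - 4*10² = -2 - 4*100 = -2 - 1*400 = -2 - 400 = -402)
h(m, a) = 404 (h(m, a) = 2 - 1*(-402) = 2 + 402 = 404)
-2294 - A(-3, 6)*(h(-1, -2) - 31) = -2294 - (-1/6)*(404 - 31) = -2294 - (-1*⅙)*373 = -2294 - (-1)*373/6 = -2294 - 1*(-373/6) = -2294 + 373/6 = -13391/6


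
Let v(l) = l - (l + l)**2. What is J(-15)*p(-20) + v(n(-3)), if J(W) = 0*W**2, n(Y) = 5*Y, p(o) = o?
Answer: -915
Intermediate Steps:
J(W) = 0
v(l) = l - 4*l**2 (v(l) = l - (2*l)**2 = l - 4*l**2)
J(-15)*p(-20) + v(n(-3)) = 0*(-20) + (5*(-3))*(1 - 20*(-3)) = 0 - 15*(1 - 4*(-15)) = 0 - 15*(1 + 60) = 0 - 15*61 = 0 - 915 = -915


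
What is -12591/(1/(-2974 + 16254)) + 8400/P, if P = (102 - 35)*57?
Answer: -212856392240/1273 ≈ -1.6721e+8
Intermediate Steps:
P = 3819 (P = 67*57 = 3819)
-12591/(1/(-2974 + 16254)) + 8400/P = -12591/(1/(-2974 + 16254)) + 8400/3819 = -12591/(1/13280) + 8400*(1/3819) = -12591/1/13280 + 2800/1273 = -12591*13280 + 2800/1273 = -167208480 + 2800/1273 = -212856392240/1273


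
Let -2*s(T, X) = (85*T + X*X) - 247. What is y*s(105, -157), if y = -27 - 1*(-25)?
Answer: 33327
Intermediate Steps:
y = -2 (y = -27 + 25 = -2)
s(T, X) = 247/2 - 85*T/2 - X²/2 (s(T, X) = -((85*T + X*X) - 247)/2 = -((85*T + X²) - 247)/2 = -((X² + 85*T) - 247)/2 = -(-247 + X² + 85*T)/2 = 247/2 - 85*T/2 - X²/2)
y*s(105, -157) = -2*(247/2 - 85/2*105 - ½*(-157)²) = -2*(247/2 - 8925/2 - ½*24649) = -2*(247/2 - 8925/2 - 24649/2) = -2*(-33327/2) = 33327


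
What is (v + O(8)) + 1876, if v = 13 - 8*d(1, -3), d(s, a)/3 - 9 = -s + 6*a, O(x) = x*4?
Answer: 2161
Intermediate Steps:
O(x) = 4*x
d(s, a) = 27 - 3*s + 18*a (d(s, a) = 27 + 3*(-s + 6*a) = 27 + (-3*s + 18*a) = 27 - 3*s + 18*a)
v = 253 (v = 13 - 8*(27 - 3*1 + 18*(-3)) = 13 - 8*(27 - 3 - 54) = 13 - 8*(-30) = 13 + 240 = 253)
(v + O(8)) + 1876 = (253 + 4*8) + 1876 = (253 + 32) + 1876 = 285 + 1876 = 2161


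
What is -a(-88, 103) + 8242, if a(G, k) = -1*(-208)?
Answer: 8034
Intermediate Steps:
a(G, k) = 208
-a(-88, 103) + 8242 = -1*208 + 8242 = -208 + 8242 = 8034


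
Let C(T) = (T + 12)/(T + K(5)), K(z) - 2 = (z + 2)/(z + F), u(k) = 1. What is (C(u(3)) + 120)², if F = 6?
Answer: 24433249/1600 ≈ 15271.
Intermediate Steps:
K(z) = 2 + (2 + z)/(6 + z) (K(z) = 2 + (z + 2)/(z + 6) = 2 + (2 + z)/(6 + z))
C(T) = (12 + T)/(29/11 + T) (C(T) = (T + 12)/(T + (14 + 3*5)/(6 + 5)) = (12 + T)/(T + (14 + 15)/11) = (12 + T)/(T + (1/11)*29) = (12 + T)/(T + 29/11) = (12 + T)/(29/11 + T))
(C(u(3)) + 120)² = (11*(12 + 1)/(29 + 11*1) + 120)² = (11*13/(29 + 11) + 120)² = (11*13/40 + 120)² = (11*(1/40)*13 + 120)² = (143/40 + 120)² = (4943/40)² = 24433249/1600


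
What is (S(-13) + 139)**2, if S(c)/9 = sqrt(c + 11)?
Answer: 19159 + 2502*I*sqrt(2) ≈ 19159.0 + 3538.4*I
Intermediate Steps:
S(c) = 9*sqrt(11 + c) (S(c) = 9*sqrt(c + 11) = 9*sqrt(11 + c))
(S(-13) + 139)**2 = (9*sqrt(11 - 13) + 139)**2 = (9*sqrt(-2) + 139)**2 = (9*(I*sqrt(2)) + 139)**2 = (9*I*sqrt(2) + 139)**2 = (139 + 9*I*sqrt(2))**2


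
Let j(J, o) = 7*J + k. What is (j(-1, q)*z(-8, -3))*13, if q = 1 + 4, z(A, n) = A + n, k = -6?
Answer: 1859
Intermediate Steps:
q = 5
j(J, o) = -6 + 7*J (j(J, o) = 7*J - 6 = -6 + 7*J)
(j(-1, q)*z(-8, -3))*13 = ((-6 + 7*(-1))*(-8 - 3))*13 = ((-6 - 7)*(-11))*13 = -13*(-11)*13 = 143*13 = 1859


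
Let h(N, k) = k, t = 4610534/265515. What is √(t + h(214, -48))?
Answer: I*√2159748395790/265515 ≈ 5.5349*I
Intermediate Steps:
t = 4610534/265515 (t = 4610534*(1/265515) = 4610534/265515 ≈ 17.365)
√(t + h(214, -48)) = √(4610534/265515 - 48) = √(-8134186/265515) = I*√2159748395790/265515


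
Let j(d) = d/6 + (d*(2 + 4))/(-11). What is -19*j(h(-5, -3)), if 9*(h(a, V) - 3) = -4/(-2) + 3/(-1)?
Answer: 6175/297 ≈ 20.791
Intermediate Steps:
h(a, V) = 26/9 (h(a, V) = 3 + (-4/(-2) + 3/(-1))/9 = 3 + (-4*(-½) + 3*(-1))/9 = 3 + (2 - 3)/9 = 3 + (⅑)*(-1) = 3 - ⅑ = 26/9)
j(d) = -25*d/66 (j(d) = d*(⅙) + (d*6)*(-1/11) = d/6 + (6*d)*(-1/11) = d/6 - 6*d/11 = -25*d/66)
-19*j(h(-5, -3)) = -(-475)*26/(66*9) = -19*(-325/297) = 6175/297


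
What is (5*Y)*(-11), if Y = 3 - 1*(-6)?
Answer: -495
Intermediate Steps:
Y = 9 (Y = 3 + 6 = 9)
(5*Y)*(-11) = (5*9)*(-11) = 45*(-11) = -495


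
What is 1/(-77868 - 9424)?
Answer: -1/87292 ≈ -1.1456e-5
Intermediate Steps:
1/(-77868 - 9424) = 1/(-87292) = -1/87292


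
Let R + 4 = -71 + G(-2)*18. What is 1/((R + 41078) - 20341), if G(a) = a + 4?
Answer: 1/20698 ≈ 4.8314e-5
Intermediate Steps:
G(a) = 4 + a
R = -39 (R = -4 + (-71 + (4 - 2)*18) = -4 + (-71 + 2*18) = -4 + (-71 + 36) = -4 - 35 = -39)
1/((R + 41078) - 20341) = 1/((-39 + 41078) - 20341) = 1/(41039 - 20341) = 1/20698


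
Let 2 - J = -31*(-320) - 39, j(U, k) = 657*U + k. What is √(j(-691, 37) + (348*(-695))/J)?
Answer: I*√4922299771890/3293 ≈ 673.74*I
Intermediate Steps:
j(U, k) = k + 657*U
J = -9879 (J = 2 - (-31*(-320) - 39) = 2 - (9920 - 39) = 2 - 1*9881 = 2 - 9881 = -9879)
√(j(-691, 37) + (348*(-695))/J) = √((37 + 657*(-691)) + (348*(-695))/(-9879)) = √((37 - 453987) - 241860*(-1/9879)) = √(-453950 + 80620/3293) = √(-1494776730/3293) = I*√4922299771890/3293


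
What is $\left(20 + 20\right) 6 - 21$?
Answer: $219$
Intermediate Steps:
$\left(20 + 20\right) 6 - 21 = 40 \cdot 6 - 21 = 240 - 21 = 219$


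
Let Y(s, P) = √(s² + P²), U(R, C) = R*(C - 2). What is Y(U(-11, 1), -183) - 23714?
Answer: -23714 + √33610 ≈ -23531.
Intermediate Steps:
U(R, C) = R*(-2 + C)
Y(s, P) = √(P² + s²)
Y(U(-11, 1), -183) - 23714 = √((-183)² + (-11*(-2 + 1))²) - 23714 = √(33489 + (-11*(-1))²) - 23714 = √(33489 + 11²) - 23714 = √(33489 + 121) - 23714 = √33610 - 23714 = -23714 + √33610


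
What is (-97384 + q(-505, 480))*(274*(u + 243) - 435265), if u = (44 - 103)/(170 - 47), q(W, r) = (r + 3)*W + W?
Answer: 15505656471700/123 ≈ 1.2606e+11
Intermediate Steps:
q(W, r) = W + W*(3 + r) (q(W, r) = (3 + r)*W + W = W*(3 + r) + W = W + W*(3 + r))
u = -59/123 ≈ -0.47967
(-97384 + q(-505, 480))*(274*(u + 243) - 435265) = (-97384 - 505*(4 + 480))*(274*(-59/123 + 243) - 435265) = (-97384 - 505*484)*(274*(29830/123) - 435265) = (-97384 - 244420)*(8173420/123 - 435265) = -341804*(-45364175/123) = 15505656471700/123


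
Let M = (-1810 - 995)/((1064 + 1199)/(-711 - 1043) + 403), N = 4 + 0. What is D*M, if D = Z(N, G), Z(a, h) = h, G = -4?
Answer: 1157640/41447 ≈ 27.931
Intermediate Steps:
N = 4
D = -4
M = -289410/41447 (M = -2805/(2263/(-1754) + 403) = -2805/(2263*(-1/1754) + 403) = -2805/(-2263/1754 + 403) = -2805/704599/1754 = -2805*1754/704599 = -289410/41447 ≈ -6.9827)
D*M = -4*(-289410/41447) = 1157640/41447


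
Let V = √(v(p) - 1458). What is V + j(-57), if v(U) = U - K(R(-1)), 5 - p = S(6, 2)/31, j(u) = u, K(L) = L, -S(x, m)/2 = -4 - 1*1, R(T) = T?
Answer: -57 + I*√1395682/31 ≈ -57.0 + 38.109*I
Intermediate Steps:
S(x, m) = 10 (S(x, m) = -2*(-4 - 1*1) = -2*(-4 - 1) = -2*(-5) = 10)
p = 145/31 (p = 5 - 10/31 = 145/31 ≈ 4.6774)
v(U) = 1 + U (v(U) = U - 1*(-1) = U + 1 = 1 + U)
V = I*√1395682/31 (V = √((1 + 145/31) - 1458) = √(176/31 - 1458) = √(-45022/31) = I*√1395682/31 ≈ 38.109*I)
V + j(-57) = I*√1395682/31 - 57 = -57 + I*√1395682/31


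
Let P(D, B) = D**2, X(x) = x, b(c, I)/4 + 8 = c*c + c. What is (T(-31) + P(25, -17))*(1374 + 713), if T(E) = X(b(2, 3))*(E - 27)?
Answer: 2272743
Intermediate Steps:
b(c, I) = -32 + 4*c + 4*c**2 (b(c, I) = -32 + 4*(c*c + c) = -32 + 4*(c**2 + c) = -32 + 4*(c + c**2) = -32 + (4*c + 4*c**2) = -32 + 4*c + 4*c**2)
T(E) = 216 - 8*E (T(E) = (-32 + 4*2 + 4*2**2)*(E - 27) = (-32 + 8 + 4*4)*(-27 + E) = (-32 + 8 + 16)*(-27 + E) = -8*(-27 + E) = 216 - 8*E)
(T(-31) + P(25, -17))*(1374 + 713) = ((216 - 8*(-31)) + 25**2)*(1374 + 713) = ((216 + 248) + 625)*2087 = (464 + 625)*2087 = 1089*2087 = 2272743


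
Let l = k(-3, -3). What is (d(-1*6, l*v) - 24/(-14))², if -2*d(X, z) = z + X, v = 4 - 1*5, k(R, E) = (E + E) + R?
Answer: 9/196 ≈ 0.045918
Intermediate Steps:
k(R, E) = R + 2*E (k(R, E) = 2*E + R = R + 2*E)
l = -9 (l = -3 + 2*(-3) = -3 - 6 = -9)
v = -1 (v = 4 - 5 = -1)
d(X, z) = -X/2 - z/2 (d(X, z) = -(z + X)/2 = -(X + z)/2 = -X/2 - z/2)
(d(-1*6, l*v) - 24/(-14))² = ((-(-1)*6/2 - (-9)*(-1)/2) - 24/(-14))² = ((-½*(-6) - ½*9) - 24*(-1/14))² = ((3 - 9/2) + 12/7)² = (-3/2 + 12/7)² = (3/14)² = 9/196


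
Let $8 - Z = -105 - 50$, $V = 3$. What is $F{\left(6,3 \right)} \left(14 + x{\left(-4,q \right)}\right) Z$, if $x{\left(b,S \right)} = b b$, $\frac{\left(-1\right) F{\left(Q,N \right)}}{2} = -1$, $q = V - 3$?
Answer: $9780$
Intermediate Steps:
$q = 0$ ($q = 3 - 3 = 0$)
$F{\left(Q,N \right)} = 2$ ($F{\left(Q,N \right)} = \left(-2\right) \left(-1\right) = 2$)
$x{\left(b,S \right)} = b^{2}$
$Z = 163$ ($Z = 8 - \left(-105 - 50\right) = 8 - -155 = 8 + 155 = 163$)
$F{\left(6,3 \right)} \left(14 + x{\left(-4,q \right)}\right) Z = 2 \left(14 + \left(-4\right)^{2}\right) 163 = 2 \left(14 + 16\right) 163 = 2 \cdot 30 \cdot 163 = 60 \cdot 163 = 9780$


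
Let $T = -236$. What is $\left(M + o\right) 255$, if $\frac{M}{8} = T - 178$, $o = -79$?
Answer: $-864705$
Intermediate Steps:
$M = -3312$ ($M = 8 \left(-236 - 178\right) = 8 \left(-414\right) = -3312$)
$\left(M + o\right) 255 = \left(-3312 - 79\right) 255 = \left(-3391\right) 255 = -864705$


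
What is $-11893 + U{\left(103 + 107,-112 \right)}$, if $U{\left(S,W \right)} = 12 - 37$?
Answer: $-11918$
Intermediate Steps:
$U{\left(S,W \right)} = -25$
$-11893 + U{\left(103 + 107,-112 \right)} = -11893 - 25 = -11918$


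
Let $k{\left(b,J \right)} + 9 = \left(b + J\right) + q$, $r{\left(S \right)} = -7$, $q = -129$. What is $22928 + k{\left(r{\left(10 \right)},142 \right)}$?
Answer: $22925$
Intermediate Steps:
$k{\left(b,J \right)} = -138 + J + b$ ($k{\left(b,J \right)} = -9 - \left(129 - J - b\right) = -9 + \left(-129 + J + b\right) = -138 + J + b$)
$22928 + k{\left(r{\left(10 \right)},142 \right)} = 22928 - 3 = 22925$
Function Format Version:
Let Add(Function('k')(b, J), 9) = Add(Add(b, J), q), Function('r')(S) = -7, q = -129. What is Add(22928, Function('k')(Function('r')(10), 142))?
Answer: 22925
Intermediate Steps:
Function('k')(b, J) = Add(-138, J, b) (Function('k')(b, J) = Add(-9, Add(Add(b, J), -129)) = Add(-9, Add(Add(J, b), -129)) = Add(-9, Add(-129, J, b)) = Add(-138, J, b))
Add(22928, Function('k')(Function('r')(10), 142)) = Add(22928, Add(-138, 142, -7)) = Add(22928, -3) = 22925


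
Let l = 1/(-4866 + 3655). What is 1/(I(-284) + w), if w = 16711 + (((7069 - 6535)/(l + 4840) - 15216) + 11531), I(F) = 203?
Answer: 5861239/77538977405 ≈ 7.5591e-5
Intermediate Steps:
l = -1/1211 (l = 1/(-1211) = -1/1211 ≈ -0.00082576)
w = 76349145888/5861239 (w = 16711 + (((7069 - 6535)/(-1/1211 + 4840) - 15216) + 11531) = 16711 + ((534/(5861239/1211) - 15216) + 11531) = 16711 + ((534*(1211/5861239) - 15216) + 11531) = 16711 + ((646674/5861239 - 15216) + 11531) = 16711 + (-89183965950/5861239 + 11531) = 16711 - 21598019041/5861239 = 76349145888/5861239 ≈ 13026.)
1/(I(-284) + w) = 1/(203 + 76349145888/5861239) = 1/(77538977405/5861239) = 5861239/77538977405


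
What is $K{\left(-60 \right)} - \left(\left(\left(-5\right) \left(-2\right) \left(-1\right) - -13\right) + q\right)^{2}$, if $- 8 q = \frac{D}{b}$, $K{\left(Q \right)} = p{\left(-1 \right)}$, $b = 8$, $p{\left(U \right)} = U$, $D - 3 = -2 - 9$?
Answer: $- \frac{689}{64} \approx -10.766$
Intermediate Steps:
$D = -8$ ($D = 3 - 11 = -8$)
$K{\left(Q \right)} = -1$
$q = \frac{1}{8}$ ($q = - \frac{\left(-8\right) \frac{1}{8}}{8} = \left(- \frac{1}{8}\right) \left(-1\right) = \frac{1}{8} \approx 0.125$)
$K{\left(-60 \right)} - \left(\left(\left(-5\right) \left(-2\right) \left(-1\right) - -13\right) + q\right)^{2} = -1 - \left(\left(\left(-5\right) \left(-2\right) \left(-1\right) - -13\right) + \frac{1}{8}\right)^{2} = -1 - \left(\left(10 \left(-1\right) + 13\right) + \frac{1}{8}\right)^{2} = -1 - \left(\left(-10 + 13\right) + \frac{1}{8}\right)^{2} = -1 - \left(3 + \frac{1}{8}\right)^{2} = -1 - \left(\frac{25}{8}\right)^{2} = -1 - \frac{625}{64} = - \frac{689}{64}$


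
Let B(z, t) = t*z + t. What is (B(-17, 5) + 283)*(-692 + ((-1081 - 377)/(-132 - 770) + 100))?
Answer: -54051389/451 ≈ -1.1985e+5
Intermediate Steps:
B(z, t) = t + t*z
(B(-17, 5) + 283)*(-692 + ((-1081 - 377)/(-132 - 770) + 100)) = (5*(1 - 17) + 283)*(-692 + ((-1081 - 377)/(-132 - 770) + 100)) = (5*(-16) + 283)*(-692 + (-1458/(-902) + 100)) = (-80 + 283)*(-692 + (-1458*(-1/902) + 100)) = 203*(-692 + (729/451 + 100)) = 203*(-692 + 45829/451) = 203*(-266263/451) = -54051389/451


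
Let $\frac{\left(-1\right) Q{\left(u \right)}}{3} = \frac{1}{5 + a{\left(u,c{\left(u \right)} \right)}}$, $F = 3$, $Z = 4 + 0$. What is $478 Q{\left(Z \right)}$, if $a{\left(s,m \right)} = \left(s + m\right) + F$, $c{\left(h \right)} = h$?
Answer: $- \frac{717}{8} \approx -89.625$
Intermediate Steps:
$Z = 4$
$a{\left(s,m \right)} = 3 + m + s$ ($a{\left(s,m \right)} = \left(s + m\right) + 3 = \left(m + s\right) + 3 = 3 + m + s$)
$Q{\left(u \right)} = - \frac{3}{8 + 2 u}$ ($Q{\left(u \right)} = - \frac{3}{5 + \left(3 + u + u\right)} = - \frac{3}{5 + \left(3 + 2 u\right)} = - \frac{3}{8 + 2 u}$)
$478 Q{\left(Z \right)} = 478 \left(- \frac{3}{8 + 2 \cdot 4}\right) = 478 \left(- \frac{3}{8 + 8}\right) = 478 \left(- \frac{3}{16}\right) = - \frac{717}{8}$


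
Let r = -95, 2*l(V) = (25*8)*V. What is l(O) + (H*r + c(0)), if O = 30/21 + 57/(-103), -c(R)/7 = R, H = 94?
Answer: -6375430/721 ≈ -8842.5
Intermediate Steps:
c(R) = -7*R
O = 631/721 (O = 30*(1/21) + 57*(-1/103) = 10/7 - 57/103 = 631/721 ≈ 0.87517)
l(V) = 100*V (l(V) = ((25*8)*V)/2 = (200*V)/2 = 100*V)
l(O) + (H*r + c(0)) = 100*(631/721) + (94*(-95) - 7*0) = 63100/721 + (-8930 + 0) = 63100/721 - 8930 = -6375430/721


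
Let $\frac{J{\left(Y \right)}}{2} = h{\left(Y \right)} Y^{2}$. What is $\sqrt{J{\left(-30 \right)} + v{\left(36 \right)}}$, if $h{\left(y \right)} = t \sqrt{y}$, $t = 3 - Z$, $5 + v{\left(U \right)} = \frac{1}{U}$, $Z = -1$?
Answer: $\frac{\sqrt{-179 + 259200 i \sqrt{30}}}{6} \approx 140.41 + 140.43 i$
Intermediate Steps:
$v{\left(U \right)} = -5 + \frac{1}{U}$
$t = 4$ ($t = 3 - -1 = 3 + 1 = 4$)
$h{\left(y \right)} = 4 \sqrt{y}$
$J{\left(Y \right)} = 8 Y^{\frac{5}{2}}$ ($J{\left(Y \right)} = 2 \cdot 4 \sqrt{Y} Y^{2} = 2 \cdot 4 Y^{\frac{5}{2}} = 8 Y^{\frac{5}{2}}$)
$\sqrt{J{\left(-30 \right)} + v{\left(36 \right)}} = \sqrt{8 \left(-30\right)^{\frac{5}{2}} - \left(5 - \frac{1}{36}\right)} = \sqrt{8 \cdot 900 i \sqrt{30} + \left(-5 + \frac{1}{36}\right)} = \sqrt{7200 i \sqrt{30} - \frac{179}{36}} = \sqrt{- \frac{179}{36} + 7200 i \sqrt{30}}$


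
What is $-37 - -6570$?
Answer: $6533$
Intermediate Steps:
$-37 - -6570 = -37 + 6570 = 6533$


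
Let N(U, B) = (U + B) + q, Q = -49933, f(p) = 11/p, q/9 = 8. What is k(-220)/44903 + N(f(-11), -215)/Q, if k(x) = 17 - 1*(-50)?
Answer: 9811543/2242141499 ≈ 0.0043760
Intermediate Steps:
q = 72 (q = 9*8 = 72)
N(U, B) = 72 + B + U (N(U, B) = (U + B) + 72 = (B + U) + 72 = 72 + B + U)
k(x) = 67 (k(x) = 17 + 50 = 67)
k(-220)/44903 + N(f(-11), -215)/Q = 67/44903 + (72 - 215 + 11/(-11))/(-49933) = 67*(1/44903) + (72 - 215 + 11*(-1/11))*(-1/49933) = 67/44903 + (72 - 215 - 1)*(-1/49933) = 67/44903 - 144*(-1/49933) = 67/44903 + 144/49933 = 9811543/2242141499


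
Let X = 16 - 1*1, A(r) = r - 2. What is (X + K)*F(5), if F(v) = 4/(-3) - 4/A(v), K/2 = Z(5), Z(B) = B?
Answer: -200/3 ≈ -66.667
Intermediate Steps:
K = 10 (K = 2*5 = 10)
A(r) = -2 + r
F(v) = -4/3 - 4/(-2 + v) (F(v) = 4/(-3) - 4/(-2 + v) = 4*(-1/3) - 4/(-2 + v) = -4/3 - 4/(-2 + v))
X = 15 (X = 16 - 1 = 15)
(X + K)*F(5) = (15 + 10)*(4*(-1 - 1*5)/(3*(-2 + 5))) = 25*((4/3)*(-1 - 5)/3) = 25*((4/3)*(1/3)*(-6)) = 25*(-8/3) = -200/3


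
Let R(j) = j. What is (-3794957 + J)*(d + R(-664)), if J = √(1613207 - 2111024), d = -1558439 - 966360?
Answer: 9584023490091 - 7576389*I*√55313 ≈ 9.584e+12 - 1.7819e+9*I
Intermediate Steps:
d = -2524799
J = 3*I*√55313 (J = √(-497817) = 3*I*√55313 ≈ 705.56*I)
(-3794957 + J)*(d + R(-664)) = (-3794957 + 3*I*√55313)*(-2524799 - 664) = (-3794957 + 3*I*√55313)*(-2525463) = 9584023490091 - 7576389*I*√55313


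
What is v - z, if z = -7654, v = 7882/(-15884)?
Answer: 60784127/7942 ≈ 7653.5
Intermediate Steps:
v = -3941/7942 (v = 7882*(-1/15884) = -3941/7942 ≈ -0.49622)
v - z = -3941/7942 - 1*(-7654) = -3941/7942 + 7654 = 60784127/7942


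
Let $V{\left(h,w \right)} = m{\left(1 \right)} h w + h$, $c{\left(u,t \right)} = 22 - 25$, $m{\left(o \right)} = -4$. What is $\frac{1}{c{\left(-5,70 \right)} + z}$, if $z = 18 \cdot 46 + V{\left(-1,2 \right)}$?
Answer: $\frac{1}{832} \approx 0.0012019$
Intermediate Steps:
$c{\left(u,t \right)} = -3$
$V{\left(h,w \right)} = h - 4 h w$ ($V{\left(h,w \right)} = - 4 h w + h = h - 4 h w$)
$z = 835$ ($z = 18 \cdot 46 - \left(1 - 8\right) = 828 - \left(1 - 8\right) = 828 - -7 = 828 + 7 = 835$)
$\frac{1}{c{\left(-5,70 \right)} + z} = \frac{1}{-3 + 835} = \frac{1}{832}$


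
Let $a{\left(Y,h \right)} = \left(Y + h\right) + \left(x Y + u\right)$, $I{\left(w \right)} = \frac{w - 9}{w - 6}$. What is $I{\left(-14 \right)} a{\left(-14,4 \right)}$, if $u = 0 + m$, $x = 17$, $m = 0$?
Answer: $- \frac{1426}{5} \approx -285.2$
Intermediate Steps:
$u = 0$ ($u = 0 + 0 = 0$)
$I{\left(w \right)} = \frac{-9 + w}{-6 + w}$
$a{\left(Y,h \right)} = h + 18 Y$ ($a{\left(Y,h \right)} = \left(Y + h\right) + \left(17 Y + 0\right) = \left(Y + h\right) + 17 Y = h + 18 Y$)
$I{\left(-14 \right)} a{\left(-14,4 \right)} = \frac{-9 - 14}{-6 - 14} \left(4 + 18 \left(-14\right)\right) = \frac{1}{-20} \left(-23\right) \left(4 - 252\right) = \left(- \frac{1}{20}\right) \left(-23\right) \left(-248\right) = \frac{23}{20} \left(-248\right) = - \frac{1426}{5}$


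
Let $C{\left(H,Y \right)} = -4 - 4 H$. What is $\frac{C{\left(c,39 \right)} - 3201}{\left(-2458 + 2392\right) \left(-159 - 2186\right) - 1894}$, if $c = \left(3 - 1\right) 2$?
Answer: $- \frac{3221}{152876} \approx -0.021069$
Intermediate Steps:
$c = 4$ ($c = 2 \cdot 2 = 4$)
$\frac{C{\left(c,39 \right)} - 3201}{\left(-2458 + 2392\right) \left(-159 - 2186\right) - 1894} = \frac{\left(-4 - 16\right) - 3201}{\left(-2458 + 2392\right) \left(-159 - 2186\right) - 1894} = \frac{\left(-4 - 16\right) - 3201}{\left(-66\right) \left(-2345\right) - 1894} = \frac{-20 - 3201}{154770 - 1894} = - \frac{3221}{152876}$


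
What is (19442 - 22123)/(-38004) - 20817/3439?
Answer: -781909309/130695756 ≈ -5.9827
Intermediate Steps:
(19442 - 22123)/(-38004) - 20817/3439 = -2681*(-1/38004) - 20817*1/3439 = 2681/38004 - 20817/3439 = -781909309/130695756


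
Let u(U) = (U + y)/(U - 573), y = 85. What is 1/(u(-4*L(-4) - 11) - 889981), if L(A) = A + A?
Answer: -276/245634809 ≈ -1.1236e-6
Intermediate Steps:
L(A) = 2*A
u(U) = (85 + U)/(-573 + U) (u(U) = (U + 85)/(U - 573) = (85 + U)/(-573 + U))
1/(u(-4*L(-4) - 11) - 889981) = 1/((85 + (-8*(-4) - 11))/(-573 + (-8*(-4) - 11)) - 889981) = 1/((85 + (-4*(-8) - 11))/(-573 + (-4*(-8) - 11)) - 889981) = 1/((85 + (32 - 11))/(-573 + (32 - 11)) - 889981) = 1/((85 + 21)/(-573 + 21) - 889981) = 1/(106/(-552) - 889981) = 1/(-1/552*106 - 889981) = 1/(-53/276 - 889981) = 1/(-245634809/276) = -276/245634809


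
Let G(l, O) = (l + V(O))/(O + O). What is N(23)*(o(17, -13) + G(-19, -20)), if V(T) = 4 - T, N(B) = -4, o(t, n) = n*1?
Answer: 105/2 ≈ 52.500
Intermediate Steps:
o(t, n) = n
G(l, O) = (4 + l - O)/(2*O) (G(l, O) = (l + (4 - O))/(O + O) = (4 + l - O)/((2*O)) = (4 + l - O)*(1/(2*O)) = (4 + l - O)/(2*O))
N(23)*(o(17, -13) + G(-19, -20)) = -4*(-13 + (½)*(4 - 19 - 1*(-20))/(-20)) = -4*(-13 + (½)*(-1/20)*(4 - 19 + 20)) = -4*(-13 + (½)*(-1/20)*5) = -4*(-13 - ⅛) = -4*(-105/8) = 105/2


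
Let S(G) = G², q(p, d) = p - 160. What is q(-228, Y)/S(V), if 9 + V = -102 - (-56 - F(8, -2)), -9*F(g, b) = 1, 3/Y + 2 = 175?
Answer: -7857/61504 ≈ -0.12775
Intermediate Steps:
Y = 3/173 (Y = 3/(-2 + 175) = 3/173 ≈ 0.017341)
q(p, d) = -160 + p
F(g, b) = -⅑ (F(g, b) = -⅑*1 = -⅑)
V = -496/9 (V = -9 + (-102 - (-56 - 1*(-⅑))) = -9 + (-102 - (-56 + ⅑)) = -9 + (-102 - 1*(-503/9)) = -9 + (-102 + 503/9) = -9 - 415/9 = -496/9 ≈ -55.111)
q(-228, Y)/S(V) = (-160 - 228)/((-496/9)²) = -388/246016/81 = -388*81/246016 = -7857/61504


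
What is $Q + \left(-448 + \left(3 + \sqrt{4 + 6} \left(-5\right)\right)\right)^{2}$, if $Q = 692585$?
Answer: $890860 + 4450 \sqrt{10} \approx 9.0493 \cdot 10^{5}$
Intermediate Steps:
$Q + \left(-448 + \left(3 + \sqrt{4 + 6} \left(-5\right)\right)\right)^{2} = 692585 + \left(-448 + \left(3 + \sqrt{4 + 6} \left(-5\right)\right)\right)^{2} = 692585 + \left(-448 + \left(3 + \sqrt{10} \left(-5\right)\right)\right)^{2} = 692585 + \left(-448 + \left(3 - 5 \sqrt{10}\right)\right)^{2} = 692585 + \left(-445 - 5 \sqrt{10}\right)^{2}$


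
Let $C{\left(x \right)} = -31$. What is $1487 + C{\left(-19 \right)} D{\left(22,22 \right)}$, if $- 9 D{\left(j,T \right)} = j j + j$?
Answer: $\frac{29069}{9} \approx 3229.9$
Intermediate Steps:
$D{\left(j,T \right)} = - \frac{j}{9} - \frac{j^{2}}{9}$ ($D{\left(j,T \right)} = - \frac{j j + j}{9} = - \frac{j^{2} + j}{9} = - \frac{j + j^{2}}{9} = - \frac{j}{9} - \frac{j^{2}}{9}$)
$1487 + C{\left(-19 \right)} D{\left(22,22 \right)} = 1487 - 31 \left(\left(- \frac{1}{9}\right) 22 \left(1 + 22\right)\right) = 1487 - 31 \left(\left(- \frac{1}{9}\right) 22 \cdot 23\right) = 1487 - - \frac{15686}{9} = 1487 + \frac{15686}{9} = \frac{29069}{9}$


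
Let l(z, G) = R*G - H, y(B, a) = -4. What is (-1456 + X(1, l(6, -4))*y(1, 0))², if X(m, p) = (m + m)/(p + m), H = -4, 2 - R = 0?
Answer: 19009600/9 ≈ 2.1122e+6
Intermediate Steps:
R = 2 (R = 2 - 1*0 = 2 + 0 = 2)
l(z, G) = 4 + 2*G (l(z, G) = 2*G - 1*(-4) = 2*G + 4 = 4 + 2*G)
X(m, p) = 2*m/(m + p) (X(m, p) = (2*m)/(m + p) = 2*m/(m + p))
(-1456 + X(1, l(6, -4))*y(1, 0))² = (-1456 + (2*1/(1 + (4 + 2*(-4))))*(-4))² = (-1456 + (2*1/(1 + (4 - 8)))*(-4))² = (-1456 + (2*1/(1 - 4))*(-4))² = (-1456 + (2*1/(-3))*(-4))² = (-1456 + (2*1*(-⅓))*(-4))² = (-1456 - ⅔*(-4))² = (-1456 + 8/3)² = (-4360/3)² = 19009600/9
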